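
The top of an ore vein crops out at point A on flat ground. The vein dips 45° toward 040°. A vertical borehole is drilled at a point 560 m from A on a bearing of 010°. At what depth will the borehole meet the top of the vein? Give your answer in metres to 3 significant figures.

The hole lies 30° from the dip direction, so the down-dip offset is 560 × cos 30° = 484.97 m.
Depth = down-dip offset × tan(dip) = 484.97 × tan 45° = 484.97 × 1.0000
Depth = 484.97 m

485 m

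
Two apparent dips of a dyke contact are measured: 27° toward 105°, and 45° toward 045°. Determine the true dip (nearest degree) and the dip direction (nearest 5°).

true dip 45°, dip direction 045°

Represent each trace as a vector plunging at its apparent dip toward its trend (east-north-up frame): v₁ = (0.861, -0.231, -0.454), v₂ = (0.500, 0.500, -0.707).
n = v₁ × v₂ = (0.390, 0.382, 0.546) (taken with n_z > 0).
tan δ = √(n_x²+n_y²)/n_z = 0.546/0.546, so δ = 45.0°.
Dip direction = atan2(0.390, 0.382) = 46° (azimuth of n's horizontal projection).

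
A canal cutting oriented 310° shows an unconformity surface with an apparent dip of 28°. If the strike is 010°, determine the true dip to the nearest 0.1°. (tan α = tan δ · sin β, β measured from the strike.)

The section is 60° from the strike.
tan(true dip) = tan 28° / sin 60° = 0.6140
true dip = arctan 0.6140 = 31.55°

31.5°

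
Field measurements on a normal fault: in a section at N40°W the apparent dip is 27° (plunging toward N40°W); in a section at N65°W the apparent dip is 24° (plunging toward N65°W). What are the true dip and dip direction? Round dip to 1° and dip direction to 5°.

Represent each trace as a vector plunging at its apparent dip toward its trend (east-north-up frame): v₁ = (-0.573, 0.683, -0.454), v₂ = (-0.828, 0.386, -0.407).
Cross product v₁ × v₂ gives the pole to the plane: n ∝ (-0.102, 0.143, 0.344).
True dip = arccos(n_z / |n|) = arccos(0.8905) = 27.1°.
Dip direction = atan2(-0.102, 0.143) = 324° (azimuth of n's horizontal projection).

true dip 27°, dip direction 325°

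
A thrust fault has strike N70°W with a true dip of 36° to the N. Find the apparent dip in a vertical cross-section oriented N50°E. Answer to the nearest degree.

The strike is N70°W and the section trends N50°E; the acute angle between them is β = 60°.
tan α = tan 36° × sin 60° = 0.7265 × 0.8660 = 0.6292
apparent dip = arctan 0.6292 = 32.18°

32°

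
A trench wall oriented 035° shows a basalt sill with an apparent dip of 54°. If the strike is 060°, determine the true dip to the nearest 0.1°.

The section is 25° from the strike.
tan δ = tan α / sin β = tan 54° / sin 25° = 1.3764 / 0.4226 = 3.2568
true dip = arctan 3.2568 = 72.93°

72.9°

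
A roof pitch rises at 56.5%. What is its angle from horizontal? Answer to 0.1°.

tan θ = 56.5/100 = 0.5650
θ = arctan(0.5650) = 29.47°

29.5°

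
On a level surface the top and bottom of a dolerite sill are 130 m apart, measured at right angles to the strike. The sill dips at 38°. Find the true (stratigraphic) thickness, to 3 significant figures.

True thickness t = w · sin(dip) = 130 × sin 38°
t = 130 × 0.6157 = 80.036 m

80.0 m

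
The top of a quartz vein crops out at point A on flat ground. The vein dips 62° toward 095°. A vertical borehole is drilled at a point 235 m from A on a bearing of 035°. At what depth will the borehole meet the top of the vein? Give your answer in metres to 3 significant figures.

221 m

The hole lies 60° from the dip direction, so the down-dip offset is 235 × cos 60° = 117.50 m.
Depth = down-dip offset × tan(dip) = 117.50 × tan 62° = 117.50 × 1.8807
Depth = 220.99 m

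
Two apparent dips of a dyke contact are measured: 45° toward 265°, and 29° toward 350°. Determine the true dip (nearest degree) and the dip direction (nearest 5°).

true dip 48°, dip direction 290°

Represent each trace as a vector plunging at its apparent dip toward its trend (east-north-up frame): v₁ = (-0.704, -0.062, -0.707), v₂ = (-0.152, 0.861, -0.485).
Cross product v₁ × v₂ gives the pole to the plane: n ∝ (-0.639, 0.234, 0.616).
True dip = arccos(n_z / |n|) = arccos(0.6712) = 47.8°.
Dip direction = atan2(-0.639, 0.234) = 290° (azimuth of n's horizontal projection).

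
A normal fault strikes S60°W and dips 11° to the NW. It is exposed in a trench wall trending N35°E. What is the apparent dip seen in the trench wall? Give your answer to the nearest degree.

Angle between strike (S60°W) and section (N35°E): β = 25°.
tan(apparent dip) = tan 11° · sin 25° = 0.0821
α = arctan(0.0821) = 4.70°

5°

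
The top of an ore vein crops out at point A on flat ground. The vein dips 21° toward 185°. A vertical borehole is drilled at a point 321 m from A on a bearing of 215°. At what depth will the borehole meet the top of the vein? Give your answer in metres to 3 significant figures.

The hole lies 30° from the dip direction, so the down-dip offset is 321 × cos 30° = 277.99 m.
Depth = down-dip offset × tan(dip) = 277.99 × tan 21° = 277.99 × 0.3839
Depth = 106.71 m

107 m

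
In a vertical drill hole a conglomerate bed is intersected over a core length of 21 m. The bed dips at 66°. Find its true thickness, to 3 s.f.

8.54 m

True thickness t = h · cos(dip) = 21 × cos 66°
t = 21 × 0.4067 = 8.541 m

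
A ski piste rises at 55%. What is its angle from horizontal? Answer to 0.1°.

tan θ = 55/100 = 0.5500
θ = arctan(0.5500) = 28.81°

28.8°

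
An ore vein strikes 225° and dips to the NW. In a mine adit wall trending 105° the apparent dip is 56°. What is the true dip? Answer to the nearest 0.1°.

59.7°

β = acute angle between strike 225° and section 105° = 60°.
tan(true dip) = tan 56° / sin 60° = 1.7119
true dip = arctan 1.7119 = 59.71°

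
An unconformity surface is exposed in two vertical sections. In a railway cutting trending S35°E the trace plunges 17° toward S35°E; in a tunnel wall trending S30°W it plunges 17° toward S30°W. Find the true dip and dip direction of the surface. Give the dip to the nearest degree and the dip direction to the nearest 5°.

The two traces are lines in the plane: v₁ = (sin 145°·cos 17°, cos 145°·cos 17°, −sin 17°), v₂ = (sin 210°·cos 17°, cos 210°·cos 17°, −sin 17°).
n = v₁ × v₂ = (0.013, -0.300, 0.829) (taken with n_z > 0).
True dip = arccos(n_z / |n|) = arccos(0.9401) = 19.9°.
Dip direction = azimuth of (n_x, n_y) = atan2(0.013, -0.300) = 178°.

true dip 20°, dip direction 180°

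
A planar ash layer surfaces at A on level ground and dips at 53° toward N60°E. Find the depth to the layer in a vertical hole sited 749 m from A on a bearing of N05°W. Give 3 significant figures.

The hole lies 65° from the dip direction, so the down-dip offset is 749 × cos 65° = 316.54 m.
Depth = down-dip offset × tan(dip) = 316.54 × tan 53° = 316.54 × 1.3270
Depth = 420.06 m

420 m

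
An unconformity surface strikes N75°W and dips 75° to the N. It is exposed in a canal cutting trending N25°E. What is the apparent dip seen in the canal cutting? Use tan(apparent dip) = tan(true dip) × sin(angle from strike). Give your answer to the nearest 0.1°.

The section lies 80° from the strike.
tan(apparent dip) = tan 75° · sin 80° = 3.6754
apparent dip = arctan 3.6754 = 74.78°

74.8°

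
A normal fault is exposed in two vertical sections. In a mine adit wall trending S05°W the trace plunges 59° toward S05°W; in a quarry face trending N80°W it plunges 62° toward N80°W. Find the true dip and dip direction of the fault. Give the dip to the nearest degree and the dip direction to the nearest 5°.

The two traces are lines in the plane: v₁ = (sin 185°·cos 59°, cos 185°·cos 59°, −sin 59°), v₂ = (sin 280°·cos 62°, cos 280°·cos 62°, −sin 62°).
n = v₁ × v₂ = (-0.523, -0.357, 0.241) (taken with n_z > 0).
Dip δ = arctan(|n_h|/n_z) = arctan(0.633/0.241) = 69.2°.
The horizontal component of n points toward azimuth atan2(n_x, n_y) = 236°, the dip direction.

true dip 69°, dip direction 235°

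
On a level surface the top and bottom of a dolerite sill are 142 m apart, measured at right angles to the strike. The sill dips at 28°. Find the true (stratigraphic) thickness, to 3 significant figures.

True thickness t = w · sin(dip) = 142 × sin 28°
t = 142 × 0.4695 = 66.665 m

66.7 m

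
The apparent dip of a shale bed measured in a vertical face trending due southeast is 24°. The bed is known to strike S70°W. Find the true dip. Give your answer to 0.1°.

The section is 65° from the strike.
tan(true dip) = tan 24° / sin 65° = 0.4913
true dip = arctan 0.4913 = 26.16°

26.2°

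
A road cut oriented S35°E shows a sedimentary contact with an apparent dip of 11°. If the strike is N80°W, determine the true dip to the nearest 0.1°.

β = acute angle between strike N80°W and section S35°E = 45°.
tan(true dip) = tan 11° / sin 45° = 0.2749
δ = arctan(0.2749) = 15.37°

15.4°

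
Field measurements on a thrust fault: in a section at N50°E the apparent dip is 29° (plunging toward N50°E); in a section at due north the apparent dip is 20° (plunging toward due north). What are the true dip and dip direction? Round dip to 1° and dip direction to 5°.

true dip 29°, dip direction 050°

The two traces are lines in the plane: v₁ = (sin 50°·cos 29°, cos 50°·cos 29°, −sin 29°), v₂ = (sin 0°·cos 20°, cos 0°·cos 20°, −sin 20°).
Cross product v₁ × v₂ gives the pole to the plane: n ∝ (0.263, 0.229, 0.630).
True dip = arccos(n_z / |n|) = arccos(0.8746) = 29.0°.
Dip direction = azimuth of (n_x, n_y) = atan2(0.263, 0.229) = 49°.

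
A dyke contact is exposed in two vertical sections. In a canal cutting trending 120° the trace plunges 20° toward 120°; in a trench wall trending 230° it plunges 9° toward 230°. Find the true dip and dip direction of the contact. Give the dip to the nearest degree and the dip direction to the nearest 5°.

true dip 25°, dip direction 160°

The two traces are lines in the plane: v₁ = (sin 120°·cos 20°, cos 120°·cos 20°, −sin 20°), v₂ = (sin 230°·cos 9°, cos 230°·cos 9°, −sin 9°).
n = v₁ × v₂ = (0.144, -0.386, 0.872) (taken with n_z > 0).
Dip δ = arctan(|n_h|/n_z) = arctan(0.412/0.872) = 25.3°.
Dip direction = azimuth of (n_x, n_y) = atan2(0.144, -0.386) = 160°.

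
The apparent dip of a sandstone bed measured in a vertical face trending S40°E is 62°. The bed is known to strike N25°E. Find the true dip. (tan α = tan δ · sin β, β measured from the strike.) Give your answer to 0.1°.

64.3°

β = acute angle between strike N25°E and section S40°E = 65°.
tan(true dip) = tan 62° / sin 65° = 2.0752
δ = arctan(2.0752) = 64.27°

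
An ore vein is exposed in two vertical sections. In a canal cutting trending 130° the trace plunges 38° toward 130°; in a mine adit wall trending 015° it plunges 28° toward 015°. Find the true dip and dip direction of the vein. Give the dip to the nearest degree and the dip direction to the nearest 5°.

The two traces are lines in the plane: v₁ = (sin 130°·cos 38°, cos 130°·cos 38°, −sin 38°), v₂ = (sin 15°·cos 28°, cos 15°·cos 28°, −sin 28°).
n = v₁ × v₂ = (0.763, 0.143, 0.631) (taken with n_z > 0).
tan δ = √(n_x²+n_y²)/n_z = 0.776/0.631, so δ = 50.9°.
The horizontal component of n points toward azimuth atan2(n_x, n_y) = 79°, the dip direction.

true dip 51°, dip direction 080°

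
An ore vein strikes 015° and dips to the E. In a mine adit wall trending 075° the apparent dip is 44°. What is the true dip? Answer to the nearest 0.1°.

48.1°

The section is 60° from the strike.
tan δ = tan α / sin β = tan 44° / sin 60° = 0.9657 / 0.8660 = 1.1151
δ = arctan(1.1151) = 48.11°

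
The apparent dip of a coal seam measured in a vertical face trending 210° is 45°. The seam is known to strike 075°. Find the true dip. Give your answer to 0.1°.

54.7°

β = acute angle between strike 075° and section 210° = 45°.
tan δ = tan α / sin β = tan 45° / sin 45° = 1.0000 / 0.7071 = 1.4142
δ = arctan(1.4142) = 54.74°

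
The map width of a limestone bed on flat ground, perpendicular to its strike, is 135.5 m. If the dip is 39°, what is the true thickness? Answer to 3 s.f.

85.3 m

True thickness t = w · sin(dip) = 135.5 × sin 39°
t = 135.5 × 0.6293 = 85.273 m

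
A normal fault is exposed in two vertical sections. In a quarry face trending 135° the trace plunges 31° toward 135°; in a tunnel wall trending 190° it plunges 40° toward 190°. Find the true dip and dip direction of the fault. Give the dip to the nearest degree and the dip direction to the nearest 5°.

true dip 40°, dip direction 180°

Each apparent-dip line lies in the plane. As unit vectors (x east, y north, z up), v₁ plunges 31°→135° and v₂ plunges 40°→190°.
The plane normal is n = v₁ × v₂ ∝ (-0.001, -0.458, 0.538).
tan δ = √(n_x²+n_y²)/n_z = 0.458/0.538, so δ = 40.4°.
Dip direction = atan2(-0.001, -0.458) = 180° (azimuth of n's horizontal projection).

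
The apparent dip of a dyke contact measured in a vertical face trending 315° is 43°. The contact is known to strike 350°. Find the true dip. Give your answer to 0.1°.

β = acute angle between strike 350° and section 315° = 35°.
tan(true dip) = tan 43° / sin 35° = 1.6258
true dip = arctan 1.6258 = 58.40°

58.4°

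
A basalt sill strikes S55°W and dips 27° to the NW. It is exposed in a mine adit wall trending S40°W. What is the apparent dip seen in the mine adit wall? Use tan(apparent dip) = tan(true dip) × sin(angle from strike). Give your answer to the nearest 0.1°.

7.5°

The section lies 15° from the strike.
tan α = tan 27° × sin 15° = 0.5095 × 0.2588 = 0.1319
apparent dip = arctan 0.1319 = 7.51°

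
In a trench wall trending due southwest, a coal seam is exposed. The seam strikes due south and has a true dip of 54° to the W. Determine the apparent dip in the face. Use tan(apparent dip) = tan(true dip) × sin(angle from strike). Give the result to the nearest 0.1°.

The section lies 45° from the strike.
tan(apparent dip) = tan 54° · sin 45° = 0.9732
apparent dip = arctan 0.9732 = 44.22°

44.2°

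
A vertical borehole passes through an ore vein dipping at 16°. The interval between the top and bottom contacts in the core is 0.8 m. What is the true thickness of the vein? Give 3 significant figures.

True thickness t = h · cos(dip) = 0.8 × cos 16°
t = 0.8 × 0.9613 = 0.769 m

0.769 m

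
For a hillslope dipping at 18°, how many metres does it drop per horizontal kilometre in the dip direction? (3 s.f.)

drop per km = 1000 × tan 18° = 1000 × 0.3249

325 m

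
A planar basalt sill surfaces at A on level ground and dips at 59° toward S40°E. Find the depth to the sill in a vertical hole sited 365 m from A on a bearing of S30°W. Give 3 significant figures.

The hole lies 70° from the dip direction, so the down-dip offset is 365 × cos 70° = 124.84 m.
Depth = down-dip offset × tan(dip) = 124.84 × tan 59° = 124.84 × 1.6643
Depth = 207.76 m

208 m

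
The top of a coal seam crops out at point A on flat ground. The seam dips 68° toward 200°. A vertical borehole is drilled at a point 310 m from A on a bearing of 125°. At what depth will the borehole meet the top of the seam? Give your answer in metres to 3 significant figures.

The hole lies 75° from the dip direction, so the down-dip offset is 310 × cos 75° = 80.23 m.
Depth = down-dip offset × tan(dip) = 80.23 × tan 68° = 80.23 × 2.4751
Depth = 198.59 m

199 m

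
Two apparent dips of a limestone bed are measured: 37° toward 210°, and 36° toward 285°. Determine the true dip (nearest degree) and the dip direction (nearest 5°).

Represent each trace as a vector plunging at its apparent dip toward its trend (east-north-up frame): v₁ = (-0.399, -0.692, -0.602), v₂ = (-0.781, 0.209, -0.588).
n = v₁ × v₂ = (-0.533, -0.236, 0.624) (taken with n_z > 0).
Dip δ = arctan(|n_h|/n_z) = arctan(0.582/0.624) = 43.0°.
The horizontal component of n points toward azimuth atan2(n_x, n_y) = 246°, the dip direction.

true dip 43°, dip direction 245°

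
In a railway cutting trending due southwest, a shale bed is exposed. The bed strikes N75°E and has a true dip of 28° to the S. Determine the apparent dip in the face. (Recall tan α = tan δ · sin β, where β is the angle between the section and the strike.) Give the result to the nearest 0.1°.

14.9°

The strike is N75°E and the section trends due southwest; the acute angle between them is β = 30°.
tan α = tan 28° × sin 30° = 0.5317 × 0.5000 = 0.2659
apparent dip = arctan 0.2659 = 14.89°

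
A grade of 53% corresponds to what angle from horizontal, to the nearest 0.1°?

27.9°

tan θ = 53/100 = 0.5300
θ = arctan(0.5300) = 27.92°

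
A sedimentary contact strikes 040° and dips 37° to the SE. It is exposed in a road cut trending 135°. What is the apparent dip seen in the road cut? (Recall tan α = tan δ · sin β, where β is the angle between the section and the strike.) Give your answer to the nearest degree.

37°

The strike is 040° and the section trends 135°; the acute angle between them is β = 85°.
tan α = tan 37° × sin 85° = 0.7536 × 0.9962 = 0.7507
apparent dip = arctan 0.7507 = 36.90°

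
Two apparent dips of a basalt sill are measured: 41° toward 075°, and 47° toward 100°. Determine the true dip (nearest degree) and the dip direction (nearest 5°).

Each apparent-dip line lies in the plane. As unit vectors (x east, y north, z up), v₁ plunges 41°→075° and v₂ plunges 47°→100°.
Cross product v₁ × v₂ gives the pole to the plane: n ∝ (0.221, -0.093, 0.218).
Dip δ = arctan(|n_h|/n_z) = arctan(0.239/0.218) = 47.7°.
Dip direction = azimuth of (n_x, n_y) = atan2(0.221, -0.093) = 113°.

true dip 48°, dip direction 115°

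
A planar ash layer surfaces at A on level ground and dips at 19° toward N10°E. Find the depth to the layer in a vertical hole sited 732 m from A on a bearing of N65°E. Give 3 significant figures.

The hole lies 55° from the dip direction, so the down-dip offset is 732 × cos 55° = 419.86 m.
Depth = down-dip offset × tan(dip) = 419.86 × tan 19° = 419.86 × 0.3443
Depth = 144.57 m

145 m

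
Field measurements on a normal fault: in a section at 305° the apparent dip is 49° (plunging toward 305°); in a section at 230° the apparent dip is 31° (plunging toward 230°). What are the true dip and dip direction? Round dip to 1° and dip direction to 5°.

true dip 50°, dip direction 290°

The two traces are lines in the plane: v₁ = (sin 305°·cos 49°, cos 305°·cos 49°, −sin 49°), v₂ = (sin 230°·cos 31°, cos 230°·cos 31°, −sin 31°).
The plane normal is n = v₁ × v₂ ∝ (-0.610, 0.219, 0.543).
tan δ = √(n_x²+n_y²)/n_z = 0.648/0.543, so δ = 50.0°.
The horizontal component of n points toward azimuth atan2(n_x, n_y) = 290°, the dip direction.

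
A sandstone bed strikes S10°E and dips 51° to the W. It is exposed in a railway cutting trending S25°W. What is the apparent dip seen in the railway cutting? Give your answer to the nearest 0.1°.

The strike is S10°E and the section trends S25°W; the acute angle between them is β = 35°.
tan α = tan 51° × sin 35° = 1.2349 × 0.5736 = 0.7083
α = arctan(0.7083) = 35.31°

35.3°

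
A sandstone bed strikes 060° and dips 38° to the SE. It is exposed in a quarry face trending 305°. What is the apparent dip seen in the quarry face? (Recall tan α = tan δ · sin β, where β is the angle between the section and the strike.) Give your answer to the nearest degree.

The section lies 65° from the strike.
tan(apparent dip) = tan 38° · sin 65° = 0.7081
apparent dip = arctan 0.7081 = 35.30°

35°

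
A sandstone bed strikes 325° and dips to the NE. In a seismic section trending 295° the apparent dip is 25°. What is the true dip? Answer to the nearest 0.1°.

43.0°

The section is 30° from the strike.
tan δ = tan α / sin β = tan 25° / sin 30° = 0.4663 / 0.5000 = 0.9326
true dip = arctan 0.9326 = 43.00°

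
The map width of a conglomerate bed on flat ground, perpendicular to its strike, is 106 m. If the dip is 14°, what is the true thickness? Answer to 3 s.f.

True thickness t = w · sin(dip) = 106 × sin 14°
t = 106 × 0.2419 = 25.644 m

25.6 m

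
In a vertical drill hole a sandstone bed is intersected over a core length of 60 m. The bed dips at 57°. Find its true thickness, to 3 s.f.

True thickness t = h · cos(dip) = 60 × cos 57°
t = 60 × 0.5446 = 32.678 m

32.7 m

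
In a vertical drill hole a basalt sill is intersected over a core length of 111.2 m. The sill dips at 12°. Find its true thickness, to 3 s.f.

109 m

True thickness t = h · cos(dip) = 111.2 × cos 12°
t = 111.2 × 0.9781 = 108.770 m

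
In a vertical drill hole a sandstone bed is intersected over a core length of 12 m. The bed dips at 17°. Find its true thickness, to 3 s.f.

True thickness t = h · cos(dip) = 12 × cos 17°
t = 12 × 0.9563 = 11.476 m

11.5 m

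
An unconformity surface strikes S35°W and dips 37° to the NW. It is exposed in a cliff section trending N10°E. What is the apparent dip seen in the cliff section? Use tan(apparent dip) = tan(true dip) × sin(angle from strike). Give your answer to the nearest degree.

18°

Angle between strike (S35°W) and section (N10°E): β = 25°.
tan(apparent dip) = tan 37° · sin 25° = 0.3185
apparent dip = arctan 0.3185 = 17.66°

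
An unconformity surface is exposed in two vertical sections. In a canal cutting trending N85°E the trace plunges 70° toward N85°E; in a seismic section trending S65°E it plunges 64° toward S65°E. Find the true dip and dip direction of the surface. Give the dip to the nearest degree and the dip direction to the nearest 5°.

Each apparent-dip line lies in the plane. As unit vectors (x east, y north, z up), v₁ plunges 70°→N85°E and v₂ plunges 64°→S65°E.
n = v₁ × v₂ = (0.201, 0.067, 0.075) (taken with n_z > 0).
True dip = arccos(n_z / |n|) = arccos(0.3337) = 70.5°.
Dip direction = azimuth of (n_x, n_y) = atan2(0.201, 0.067) = 72°.

true dip 71°, dip direction 070°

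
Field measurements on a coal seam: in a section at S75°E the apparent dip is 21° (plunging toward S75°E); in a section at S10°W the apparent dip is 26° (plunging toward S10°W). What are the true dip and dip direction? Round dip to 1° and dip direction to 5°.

Represent each trace as a vector plunging at its apparent dip toward its trend (east-north-up frame): v₁ = (0.902, -0.242, -0.358), v₂ = (-0.156, -0.885, -0.438).
n = v₁ × v₂ = (0.211, -0.451, 0.836) (taken with n_z > 0).
True dip = arccos(n_z / |n|) = arccos(0.8590) = 30.8°.
Dip direction = atan2(0.211, -0.451) = 155° (azimuth of n's horizontal projection).

true dip 31°, dip direction 155°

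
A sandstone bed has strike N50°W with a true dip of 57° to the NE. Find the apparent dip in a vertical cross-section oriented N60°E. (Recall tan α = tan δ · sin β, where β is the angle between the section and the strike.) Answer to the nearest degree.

The strike is N50°W and the section trends N60°E; the acute angle between them is β = 70°.
tan α = tan 57° × sin 70° = 1.5399 × 0.9397 = 1.4470
α = arctan(1.4470) = 55.35°

55°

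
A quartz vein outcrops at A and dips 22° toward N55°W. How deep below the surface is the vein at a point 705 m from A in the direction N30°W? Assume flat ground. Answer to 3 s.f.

The hole lies 25° from the dip direction, so the down-dip offset is 705 × cos 25° = 638.95 m.
Depth = down-dip offset × tan(dip) = 638.95 × tan 22° = 638.95 × 0.4040
Depth = 258.15 m

258 m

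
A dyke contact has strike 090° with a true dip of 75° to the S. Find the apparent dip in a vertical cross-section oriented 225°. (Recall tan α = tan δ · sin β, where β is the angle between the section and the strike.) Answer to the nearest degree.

The strike is 090° and the section trends 225°; the acute angle between them is β = 45°.
tan(apparent dip) = tan 75° · sin 45° = 2.6390
α = arctan(2.6390) = 69.25°

69°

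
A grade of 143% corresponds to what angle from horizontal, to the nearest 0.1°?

55.0°

tan θ = 143/100 = 1.4300
θ = arctan(1.4300) = 55.03°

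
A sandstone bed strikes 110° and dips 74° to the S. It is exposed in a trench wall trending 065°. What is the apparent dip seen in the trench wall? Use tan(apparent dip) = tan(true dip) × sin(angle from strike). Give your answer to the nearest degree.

68°

The strike is 110° and the section trends 065°; the acute angle between them is β = 45°.
tan α = tan 74° × sin 45° = 3.4874 × 0.7071 = 2.4660
α = arctan(2.4660) = 67.93°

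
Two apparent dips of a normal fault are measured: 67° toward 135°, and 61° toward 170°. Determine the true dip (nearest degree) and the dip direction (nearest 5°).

Each apparent-dip line lies in the plane. As unit vectors (x east, y north, z up), v₁ plunges 67°→135° and v₂ plunges 61°→170°.
n = v₁ × v₂ = (0.198, -0.164, 0.109) (taken with n_z > 0).
True dip = arccos(n_z / |n|) = arccos(0.3893) = 67.1°.
Dip direction = atan2(0.198, -0.164) = 130° (azimuth of n's horizontal projection).

true dip 67°, dip direction 130°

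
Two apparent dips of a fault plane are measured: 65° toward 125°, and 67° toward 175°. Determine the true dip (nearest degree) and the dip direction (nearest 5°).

true dip 68°, dip direction 155°

Represent each trace as a vector plunging at its apparent dip toward its trend (east-north-up frame): v₁ = (0.346, -0.242, -0.906), v₂ = (0.034, -0.389, -0.921).
n = v₁ × v₂ = (0.130, -0.288, 0.126) (taken with n_z > 0).
tan δ = √(n_x²+n_y²)/n_z = 0.316/0.126, so δ = 68.2°.
The horizontal component of n points toward azimuth atan2(n_x, n_y) = 156°, the dip direction.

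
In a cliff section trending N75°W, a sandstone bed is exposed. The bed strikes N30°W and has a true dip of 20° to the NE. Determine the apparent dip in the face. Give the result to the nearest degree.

14°

Angle between strike (N30°W) and section (N75°W): β = 45°.
tan α = tan 20° × sin 45° = 0.3640 × 0.7071 = 0.2574
apparent dip = arctan 0.2574 = 14.43°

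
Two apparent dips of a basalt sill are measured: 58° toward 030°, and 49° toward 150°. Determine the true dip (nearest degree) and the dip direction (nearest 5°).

true dip 70°, dip direction 085°

Represent each trace as a vector plunging at its apparent dip toward its trend (east-north-up frame): v₁ = (0.265, 0.459, -0.848), v₂ = (0.328, -0.568, -0.755).
n = v₁ × v₂ = (0.828, 0.078, 0.301) (taken with n_z > 0).
Dip δ = arctan(|n_h|/n_z) = arctan(0.832/0.301) = 70.1°.
Dip direction = azimuth of (n_x, n_y) = atan2(0.828, 0.078) = 85°.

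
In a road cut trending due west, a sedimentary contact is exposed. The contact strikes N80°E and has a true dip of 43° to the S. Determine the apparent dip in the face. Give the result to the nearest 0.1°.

Angle between strike (N80°E) and section (due west): β = 10°.
tan α = tan 43° × sin 10° = 0.9325 × 0.1736 = 0.1619
apparent dip = arctan 0.1619 = 9.20°

9.2°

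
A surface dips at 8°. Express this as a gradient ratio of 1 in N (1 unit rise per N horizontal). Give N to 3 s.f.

1 : N means tan θ = 1/N, so N = 1/tan 8° = 1/0.1405

1 in 7.12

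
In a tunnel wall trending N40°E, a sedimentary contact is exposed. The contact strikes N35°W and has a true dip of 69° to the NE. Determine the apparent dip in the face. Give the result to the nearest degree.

68°

The strike is N35°W and the section trends N40°E; the acute angle between them is β = 75°.
tan(apparent dip) = tan 69° · sin 75° = 2.5163
α = arctan(2.5163) = 68.33°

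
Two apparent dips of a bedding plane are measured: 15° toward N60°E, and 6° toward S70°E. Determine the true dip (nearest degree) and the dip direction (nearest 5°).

Represent each trace as a vector plunging at its apparent dip toward its trend (east-north-up frame): v₁ = (0.837, 0.483, -0.259), v₂ = (0.935, -0.340, -0.105).
n = v₁ × v₂ = (0.139, 0.154, 0.736) (taken with n_z > 0).
True dip = arccos(n_z / |n|) = arccos(0.9625) = 15.7°.
Dip direction = azimuth of (n_x, n_y) = atan2(0.139, 0.154) = 42°.

true dip 16°, dip direction 040°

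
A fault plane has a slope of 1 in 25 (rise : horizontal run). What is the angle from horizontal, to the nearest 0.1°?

2.3°

tan θ = 1/25 = 0.0400
θ = arctan(0.0400) = 2.29°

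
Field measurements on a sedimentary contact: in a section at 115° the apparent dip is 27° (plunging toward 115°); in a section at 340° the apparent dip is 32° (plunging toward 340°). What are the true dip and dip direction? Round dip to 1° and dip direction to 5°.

true dip 56°, dip direction 045°

The two traces are lines in the plane: v₁ = (sin 115°·cos 27°, cos 115°·cos 27°, −sin 27°), v₂ = (sin 340°·cos 32°, cos 340°·cos 32°, −sin 32°).
Cross product v₁ × v₂ gives the pole to the plane: n ∝ (0.561, 0.560, 0.534).
Dip δ = arctan(|n_h|/n_z) = arctan(0.793/0.534) = 56.0°.
Dip direction = azimuth of (n_x, n_y) = atan2(0.561, 0.560) = 45°.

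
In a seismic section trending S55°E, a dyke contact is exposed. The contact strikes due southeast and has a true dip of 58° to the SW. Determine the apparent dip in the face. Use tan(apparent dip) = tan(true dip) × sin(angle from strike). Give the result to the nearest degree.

The section lies 10° from the strike.
tan α = tan 58° × sin 10° = 1.6003 × 0.1736 = 0.2779
α = arctan(0.2779) = 15.53°

16°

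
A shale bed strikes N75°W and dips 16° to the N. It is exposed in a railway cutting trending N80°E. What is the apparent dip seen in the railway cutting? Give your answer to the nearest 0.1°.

6.9°

Angle between strike (N75°W) and section (N80°E): β = 25°.
tan(apparent dip) = tan 16° · sin 25° = 0.1212
α = arctan(0.1212) = 6.91°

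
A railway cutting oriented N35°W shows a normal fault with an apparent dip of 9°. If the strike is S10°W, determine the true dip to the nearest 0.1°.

12.6°

The section is 45° from the strike.
tan δ = tan α / sin β = tan 9° / sin 45° = 0.1584 / 0.7071 = 0.2240
true dip = arctan 0.2240 = 12.63°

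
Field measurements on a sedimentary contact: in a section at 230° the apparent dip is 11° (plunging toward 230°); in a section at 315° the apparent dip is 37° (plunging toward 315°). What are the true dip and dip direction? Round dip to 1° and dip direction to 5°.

Each apparent-dip line lies in the plane. As unit vectors (x east, y north, z up), v₁ plunges 11°→230° and v₂ plunges 37°→315°.
n = v₁ × v₂ = (-0.487, 0.345, 0.781) (taken with n_z > 0).
Dip δ = arctan(|n_h|/n_z) = arctan(0.597/0.781) = 37.4°.
Dip direction = azimuth of (n_x, n_y) = atan2(-0.487, 0.345) = 305°.

true dip 37°, dip direction 305°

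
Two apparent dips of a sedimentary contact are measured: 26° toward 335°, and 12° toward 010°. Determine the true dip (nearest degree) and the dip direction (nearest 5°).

Each apparent-dip line lies in the plane. As unit vectors (x east, y north, z up), v₁ plunges 26°→335° and v₂ plunges 12°→010°.
The plane normal is n = v₁ × v₂ ∝ (-0.253, 0.153, 0.504).
Dip δ = arctan(|n_h|/n_z) = arctan(0.296/0.504) = 30.4°.
Dip direction = azimuth of (n_x, n_y) = atan2(-0.253, 0.153) = 301°.

true dip 30°, dip direction 300°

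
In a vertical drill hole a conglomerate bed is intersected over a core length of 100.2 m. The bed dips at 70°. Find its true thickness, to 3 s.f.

34.3 m

True thickness t = h · cos(dip) = 100.2 × cos 70°
t = 100.2 × 0.3420 = 34.270 m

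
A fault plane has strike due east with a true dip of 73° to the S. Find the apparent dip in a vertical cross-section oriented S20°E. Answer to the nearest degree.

72°

The section lies 70° from the strike.
tan α = tan 73° × sin 70° = 3.2709 × 0.9397 = 3.0736
α = arctan(3.0736) = 71.98°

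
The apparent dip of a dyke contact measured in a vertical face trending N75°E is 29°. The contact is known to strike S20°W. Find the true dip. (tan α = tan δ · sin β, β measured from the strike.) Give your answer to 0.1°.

β = acute angle between strike S20°W and section N75°E = 55°.
tan δ = tan α / sin β = tan 29° / sin 55° = 0.5543 / 0.8192 = 0.6767
δ = arctan(0.6767) = 34.09°

34.1°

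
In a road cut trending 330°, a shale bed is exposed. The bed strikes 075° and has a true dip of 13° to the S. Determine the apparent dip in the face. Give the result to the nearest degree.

The section lies 75° from the strike.
tan(apparent dip) = tan 13° · sin 75° = 0.2230
apparent dip = arctan 0.2230 = 12.57°

13°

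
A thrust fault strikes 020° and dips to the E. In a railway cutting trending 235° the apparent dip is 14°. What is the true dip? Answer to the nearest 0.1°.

23.5°

β = acute angle between strike 020° and section 235° = 35°.
tan(true dip) = tan 14° / sin 35° = 0.4347
true dip = arctan 0.4347 = 23.49°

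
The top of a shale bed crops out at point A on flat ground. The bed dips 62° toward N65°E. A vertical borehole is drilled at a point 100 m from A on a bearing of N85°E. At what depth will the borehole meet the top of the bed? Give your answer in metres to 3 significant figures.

177 m

The hole lies 20° from the dip direction, so the down-dip offset is 100 × cos 20° = 93.97 m.
Depth = down-dip offset × tan(dip) = 93.97 × tan 62° = 93.97 × 1.8807
Depth = 176.73 m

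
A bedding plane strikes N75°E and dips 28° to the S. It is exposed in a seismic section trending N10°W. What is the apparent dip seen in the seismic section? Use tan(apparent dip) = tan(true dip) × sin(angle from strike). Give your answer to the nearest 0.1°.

The section lies 85° from the strike.
tan α = tan 28° × sin 85° = 0.5317 × 0.9962 = 0.5297
α = arctan(0.5297) = 27.91°

27.9°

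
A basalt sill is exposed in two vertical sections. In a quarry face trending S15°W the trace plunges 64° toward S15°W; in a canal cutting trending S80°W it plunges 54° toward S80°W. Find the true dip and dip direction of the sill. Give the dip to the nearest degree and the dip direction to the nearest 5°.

true dip 65°, dip direction 210°

The two traces are lines in the plane: v₁ = (sin 195°·cos 64°, cos 195°·cos 64°, −sin 64°), v₂ = (sin 260°·cos 54°, cos 260°·cos 54°, −sin 54°).
The plane normal is n = v₁ × v₂ ∝ (-0.251, -0.428, 0.234).
Dip δ = arctan(|n_h|/n_z) = arctan(0.496/0.234) = 64.8°.
Dip direction = azimuth of (n_x, n_y) = atan2(-0.251, -0.428) = 210°.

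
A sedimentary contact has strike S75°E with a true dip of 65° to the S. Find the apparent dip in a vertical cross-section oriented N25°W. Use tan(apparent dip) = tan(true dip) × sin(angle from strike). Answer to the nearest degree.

59°

Angle between strike (S75°E) and section (N25°W): β = 50°.
tan(apparent dip) = tan 65° · sin 50° = 1.6428
α = arctan(1.6428) = 58.67°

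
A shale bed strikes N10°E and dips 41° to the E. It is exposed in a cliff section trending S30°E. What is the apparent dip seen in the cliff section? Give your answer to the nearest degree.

The section lies 40° from the strike.
tan(apparent dip) = tan 41° · sin 40° = 0.5588
apparent dip = arctan 0.5588 = 29.20°

29°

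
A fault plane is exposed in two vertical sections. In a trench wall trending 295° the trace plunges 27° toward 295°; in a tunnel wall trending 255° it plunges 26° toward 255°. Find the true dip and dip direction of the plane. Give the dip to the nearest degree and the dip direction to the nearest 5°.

Represent each trace as a vector plunging at its apparent dip toward its trend (east-north-up frame): v₁ = (-0.808, 0.377, -0.454), v₂ = (-0.868, -0.233, -0.438).
n = v₁ × v₂ = (-0.271, 0.040, 0.515) (taken with n_z > 0).
Dip δ = arctan(|n_h|/n_z) = arctan(0.274/0.515) = 28.0°.
Dip direction = atan2(-0.271, 0.040) = 278° (azimuth of n's horizontal projection).

true dip 28°, dip direction 280°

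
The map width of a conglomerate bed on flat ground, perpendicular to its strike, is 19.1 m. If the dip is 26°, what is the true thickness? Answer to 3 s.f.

True thickness t = w · sin(dip) = 19.1 × sin 26°
t = 19.1 × 0.4384 = 8.373 m

8.37 m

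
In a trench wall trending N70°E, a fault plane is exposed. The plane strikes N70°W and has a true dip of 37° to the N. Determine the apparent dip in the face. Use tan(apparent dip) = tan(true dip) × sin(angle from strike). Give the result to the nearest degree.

The section lies 40° from the strike.
tan(apparent dip) = tan 37° · sin 40° = 0.4844
apparent dip = arctan 0.4844 = 25.84°

26°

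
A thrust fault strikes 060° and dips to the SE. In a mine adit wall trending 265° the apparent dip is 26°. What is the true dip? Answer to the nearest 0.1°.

49.1°

The section is 25° from the strike.
tan δ = tan α / sin β = tan 26° / sin 25° = 0.4877 / 0.4226 = 1.1541
true dip = arctan 1.1541 = 49.09°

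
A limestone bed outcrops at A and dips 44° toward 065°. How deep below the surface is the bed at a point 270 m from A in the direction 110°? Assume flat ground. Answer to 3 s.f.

The hole lies 45° from the dip direction, so the down-dip offset is 270 × cos 45° = 190.92 m.
Depth = down-dip offset × tan(dip) = 190.92 × tan 44° = 190.92 × 0.9657
Depth = 184.37 m

184 m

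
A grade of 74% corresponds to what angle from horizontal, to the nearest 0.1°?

tan θ = 74/100 = 0.7400
θ = arctan(0.7400) = 36.50°

36.5°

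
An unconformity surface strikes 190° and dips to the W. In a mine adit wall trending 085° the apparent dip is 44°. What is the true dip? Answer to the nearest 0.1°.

45.0°

The section is 75° from the strike.
tan(true dip) = tan 44° / sin 75° = 0.9998
true dip = arctan 0.9998 = 44.99°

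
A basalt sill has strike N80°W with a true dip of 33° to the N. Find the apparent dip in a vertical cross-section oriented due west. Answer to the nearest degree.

The strike is N80°W and the section trends due west; the acute angle between them is β = 10°.
tan α = tan 33° × sin 10° = 0.6494 × 0.1736 = 0.1128
apparent dip = arctan 0.1128 = 6.43°

6°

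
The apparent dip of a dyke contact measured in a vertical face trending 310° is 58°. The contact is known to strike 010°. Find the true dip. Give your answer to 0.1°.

61.6°

β = acute angle between strike 010° and section 310° = 60°.
tan(true dip) = tan 58° / sin 60° = 1.8479
δ = arctan(1.8479) = 61.58°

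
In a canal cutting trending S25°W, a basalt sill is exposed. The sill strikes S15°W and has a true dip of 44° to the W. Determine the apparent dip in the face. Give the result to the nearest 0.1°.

The strike is S15°W and the section trends S25°W; the acute angle between them is β = 10°.
tan α = tan 44° × sin 10° = 0.9657 × 0.1736 = 0.1677
α = arctan(0.1677) = 9.52°

9.5°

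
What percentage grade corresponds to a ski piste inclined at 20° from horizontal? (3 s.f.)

grade % = 100 × tan 20° = 100 × 0.3640

36.4%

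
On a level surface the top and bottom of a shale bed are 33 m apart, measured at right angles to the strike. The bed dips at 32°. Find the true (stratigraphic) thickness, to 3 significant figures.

True thickness t = w · sin(dip) = 33 × sin 32°
t = 33 × 0.5299 = 17.487 m

17.5 m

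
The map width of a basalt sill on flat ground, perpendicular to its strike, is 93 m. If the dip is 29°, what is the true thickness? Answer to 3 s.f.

45.1 m

True thickness t = w · sin(dip) = 93 × sin 29°
t = 93 × 0.4848 = 45.087 m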